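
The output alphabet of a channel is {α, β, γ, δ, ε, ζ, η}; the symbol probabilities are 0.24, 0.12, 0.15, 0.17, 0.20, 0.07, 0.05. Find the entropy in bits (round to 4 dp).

H = −Σ pᵢ log₂ pᵢ.
−0.24·log₂(0.24) = 0.4941
−0.12·log₂(0.12) = 0.3671
−0.15·log₂(0.15) = 0.4105
−0.17·log₂(0.17) = 0.4346
−0.20·log₂(0.20) = 0.4644
−0.07·log₂(0.07) = 0.2686
−0.05·log₂(0.05) = 0.2161
Sum ≈ 2.6554 → 2.6554 bits.

2.6554 bits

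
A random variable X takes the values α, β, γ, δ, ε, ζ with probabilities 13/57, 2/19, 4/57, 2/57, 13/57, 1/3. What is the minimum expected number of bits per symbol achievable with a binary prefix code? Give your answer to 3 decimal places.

2.316 bits/symbol

Repeatedly combine the two least-probable nodes; the expected code length is the sum of the merged weights.
merge 2/57 + 4/57 → 2/19
merge 2/19 + 2/19 → 4/19
merge 4/19 + 13/57 → 25/57
merge 13/57 + 1/3 → 32/57
merge 25/57 + 32/57 → 1
L = 2/19 + 4/19 + 25/57 + 32/57 + 1 = 44/19 ≈ 2.316 bits/symbol.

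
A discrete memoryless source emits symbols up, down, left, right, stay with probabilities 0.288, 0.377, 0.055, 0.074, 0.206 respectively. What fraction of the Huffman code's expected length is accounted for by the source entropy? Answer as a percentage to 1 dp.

97.0%

Entropy H = −Σ p log₂ p ≈ 2.0254 bits.
Huffman merges: 11/200+37/500→129/1000; 129/1000+103/500→67/200; 36/125+67/200→623/1000; 377/1000+623/1000→1. L = 2087/1000 ≈ 2.0870.
Efficiency = H/L = 2.0254/2.0870 = 97.0%.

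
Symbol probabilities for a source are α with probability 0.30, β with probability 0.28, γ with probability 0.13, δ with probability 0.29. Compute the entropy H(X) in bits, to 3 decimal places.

1.936 bits

H = −Σ pᵢ log₂ pᵢ.
−0.30·log₂(0.30) = 0.5211
−0.28·log₂(0.28) = 0.5142
−0.13·log₂(0.13) = 0.3826
−0.29·log₂(0.29) = 0.5179
Sum ≈ 1.9359 → 1.936 bits.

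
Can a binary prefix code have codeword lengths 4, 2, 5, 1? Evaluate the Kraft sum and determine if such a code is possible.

With common denominator 2^5 = 32: Σ 2^(−ℓᵢ) = 2/32 + 8/32 + 1/32 + 16/32 = 27/32 = 0.84375.
Kraft's inequality requires Σ ≤ 1; here Σ = 0.84375 ≤ 1, so such a prefix code exists.

0.84375; yes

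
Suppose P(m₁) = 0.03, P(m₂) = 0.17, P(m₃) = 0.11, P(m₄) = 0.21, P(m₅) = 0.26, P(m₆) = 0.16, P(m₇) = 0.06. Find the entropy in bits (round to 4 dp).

2.5813 bits

H = −Σ pᵢ log₂ pᵢ.
−0.03·log₂(0.03) = 0.1518
−0.17·log₂(0.17) = 0.4346
−0.11·log₂(0.11) = 0.3503
−0.21·log₂(0.21) = 0.4728
−0.26·log₂(0.26) = 0.5053
−0.16·log₂(0.16) = 0.4230
−0.06·log₂(0.06) = 0.2435
Sum ≈ 2.5813 → 2.5813 bits.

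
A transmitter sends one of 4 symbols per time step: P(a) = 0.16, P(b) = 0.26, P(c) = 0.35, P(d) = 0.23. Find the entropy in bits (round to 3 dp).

H = −Σ pᵢ log₂ pᵢ.
−0.16·log₂(0.16) = 0.4230
−0.26·log₂(0.26) = 0.5053
−0.35·log₂(0.35) = 0.5301
−0.23·log₂(0.23) = 0.4877
Sum ≈ 1.9461 → 1.946 bits.

1.946 bits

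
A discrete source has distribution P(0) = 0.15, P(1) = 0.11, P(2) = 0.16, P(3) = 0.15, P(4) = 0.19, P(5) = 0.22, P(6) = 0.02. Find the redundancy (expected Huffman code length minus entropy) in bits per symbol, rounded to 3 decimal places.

Entropy H = −Σ p log₂ p ≈ 2.6431 bits.
Huffman merges: 1/50+11/100→13/100; 13/100+3/20→7/25; 3/20+4/25→31/100; 19/100+11/50→41/100; 7/25+31/100→59/100; 41/100+59/100→1. L = 68/25 ≈ 2.7200.
L − H = 2.7200 − 2.6431 = 0.077 bits.

0.077 bits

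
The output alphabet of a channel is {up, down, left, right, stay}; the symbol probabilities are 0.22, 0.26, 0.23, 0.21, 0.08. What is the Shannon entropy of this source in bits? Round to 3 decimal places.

H = −Σ pᵢ log₂ pᵢ.
−0.22·log₂(0.22) = 0.4806
−0.26·log₂(0.26) = 0.5053
−0.23·log₂(0.23) = 0.4877
−0.21·log₂(0.21) = 0.4728
−0.08·log₂(0.08) = 0.2915
Sum ≈ 2.2379 → 2.238 bits.

2.238 bits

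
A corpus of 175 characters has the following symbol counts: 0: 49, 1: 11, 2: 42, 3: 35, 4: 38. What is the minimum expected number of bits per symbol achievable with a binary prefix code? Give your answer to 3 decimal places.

Probabilities are the counts divided by 175.
Repeatedly combine the two least-probable nodes; the expected code length is the sum of the merged weights.
merge 11/175 + 1/5 → 46/175
merge 38/175 + 6/25 → 16/35
merge 46/175 + 7/25 → 19/35
merge 16/35 + 19/35 → 1
L = 46/175 + 16/35 + 19/35 + 1 = 396/175 ≈ 2.263 bits/symbol.

2.263 bits/symbol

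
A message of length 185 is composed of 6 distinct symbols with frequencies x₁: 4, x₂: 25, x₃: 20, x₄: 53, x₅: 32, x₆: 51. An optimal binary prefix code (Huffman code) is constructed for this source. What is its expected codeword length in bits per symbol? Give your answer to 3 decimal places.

Probabilities are the counts divided by 185.
Repeatedly combine the two least-probable nodes; the expected code length is the sum of the merged weights.
merge 4/185 + 4/37 → 24/185
merge 24/185 + 5/37 → 49/185
merge 32/185 + 49/185 → 81/185
merge 51/185 + 53/185 → 104/185
merge 81/185 + 104/185 → 1
L = 24/185 + 49/185 + 81/185 + 104/185 + 1 = 443/185 ≈ 2.395 bits/symbol.

2.395 bits/symbol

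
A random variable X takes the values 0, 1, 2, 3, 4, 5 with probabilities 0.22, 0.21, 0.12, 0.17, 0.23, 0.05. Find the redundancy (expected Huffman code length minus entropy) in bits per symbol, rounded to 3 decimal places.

Entropy H = −Σ p log₂ p ≈ 2.4588 bits.
Huffman merges: 1/20+3/25→17/100; 17/100+17/100→17/50; 21/100+11/50→43/100; 23/100+17/50→57/100; 43/100+57/100→1. L = 251/100 ≈ 2.5100.
L − H = 2.5100 − 2.4588 = 0.051 bits.

0.051 bits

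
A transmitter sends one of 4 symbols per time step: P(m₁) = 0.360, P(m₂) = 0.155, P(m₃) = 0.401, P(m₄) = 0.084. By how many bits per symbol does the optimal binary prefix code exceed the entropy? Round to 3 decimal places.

0.062 bits

Entropy H = −Σ p log₂ p ≈ 1.7763 bits.
Huffman merges: 21/250+31/200→239/1000; 239/1000+9/25→599/1000; 401/1000+599/1000→1. L = 919/500 ≈ 1.8380.
L − H = 1.8380 − 1.7763 = 0.062 bits.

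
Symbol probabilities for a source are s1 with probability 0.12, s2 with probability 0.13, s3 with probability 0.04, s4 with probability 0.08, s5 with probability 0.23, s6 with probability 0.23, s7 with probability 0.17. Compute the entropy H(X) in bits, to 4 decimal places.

H = −Σ pᵢ log₂ pᵢ.
−0.12·log₂(0.12) = 0.3671
−0.13·log₂(0.13) = 0.3826
−0.04·log₂(0.04) = 0.1858
−0.08·log₂(0.08) = 0.2915
−0.23·log₂(0.23) = 0.4877
−0.23·log₂(0.23) = 0.4877
−0.17·log₂(0.17) = 0.4346
Sum ≈ 2.6369 → 2.6369 bits.

2.6369 bits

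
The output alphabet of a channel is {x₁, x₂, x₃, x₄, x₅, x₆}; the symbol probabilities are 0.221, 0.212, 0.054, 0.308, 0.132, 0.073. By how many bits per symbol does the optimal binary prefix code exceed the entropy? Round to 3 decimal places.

0.018 bits

Entropy H = −Σ p log₂ p ≈ 2.3677 bits.
Huffman merges: 27/500+73/1000→127/1000; 127/1000+33/250→259/1000; 53/250+221/1000→433/1000; 259/1000+77/250→567/1000; 433/1000+567/1000→1. L = 1193/500 ≈ 2.3860.
L − H = 2.3860 − 2.3677 = 0.018 bits.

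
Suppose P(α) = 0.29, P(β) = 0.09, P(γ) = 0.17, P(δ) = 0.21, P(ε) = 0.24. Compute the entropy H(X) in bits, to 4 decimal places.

2.2321 bits

H = −Σ pᵢ log₂ pᵢ.
−0.29·log₂(0.29) = 0.5179
−0.09·log₂(0.09) = 0.3127
−0.17·log₂(0.17) = 0.4346
−0.21·log₂(0.21) = 0.4728
−0.24·log₂(0.24) = 0.4941
Sum ≈ 2.2321 → 2.2321 bits.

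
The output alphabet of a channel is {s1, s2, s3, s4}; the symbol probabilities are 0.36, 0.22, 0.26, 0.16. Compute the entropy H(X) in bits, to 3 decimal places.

1.939 bits

H = −Σ pᵢ log₂ pᵢ.
−0.36·log₂(0.36) = 0.5306
−0.22·log₂(0.22) = 0.4806
−0.26·log₂(0.26) = 0.5053
−0.16·log₂(0.16) = 0.4230
Sum ≈ 1.9395 → 1.939 bits.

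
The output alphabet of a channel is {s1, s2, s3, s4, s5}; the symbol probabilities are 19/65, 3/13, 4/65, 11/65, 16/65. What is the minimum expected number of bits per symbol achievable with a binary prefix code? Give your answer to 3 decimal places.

Repeatedly combine the two least-probable nodes; the expected code length is the sum of the merged weights.
merge 4/65 + 11/65 → 3/13
merge 3/13 + 3/13 → 6/13
merge 16/65 + 19/65 → 7/13
merge 6/13 + 7/13 → 1
L = 3/13 + 6/13 + 7/13 + 1 = 29/13 ≈ 2.231 bits/symbol.

2.231 bits/symbol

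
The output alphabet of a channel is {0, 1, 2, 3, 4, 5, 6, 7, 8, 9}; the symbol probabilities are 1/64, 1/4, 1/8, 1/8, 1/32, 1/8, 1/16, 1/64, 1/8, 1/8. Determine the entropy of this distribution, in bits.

Each probability is a power of 1/2, so log₂(1/p) is an integer.
H = Σ p·log₂(1/p) = 1/64·6 + 1/4·2 + 1/8·3 + 1/8·3 + 1/32·5 + 1/8·3 + 1/16·4 + 1/64·6 + 1/8·3 + 1/8·3 = 2.96875 bits.

2.96875 bits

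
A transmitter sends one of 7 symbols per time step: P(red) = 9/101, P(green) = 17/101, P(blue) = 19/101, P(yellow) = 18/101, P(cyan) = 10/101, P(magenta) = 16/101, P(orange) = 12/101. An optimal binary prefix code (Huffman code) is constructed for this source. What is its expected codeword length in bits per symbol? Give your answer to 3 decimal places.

Repeatedly combine the two least-probable nodes; the expected code length is the sum of the merged weights.
merge 9/101 + 10/101 → 19/101
merge 12/101 + 16/101 → 28/101
merge 17/101 + 18/101 → 35/101
merge 19/101 + 19/101 → 38/101
merge 28/101 + 35/101 → 63/101
merge 38/101 + 63/101 → 1
L = 19/101 + 28/101 + 35/101 + 38/101 + 63/101 + 1 = 284/101 ≈ 2.812 bits/symbol.

2.812 bits/symbol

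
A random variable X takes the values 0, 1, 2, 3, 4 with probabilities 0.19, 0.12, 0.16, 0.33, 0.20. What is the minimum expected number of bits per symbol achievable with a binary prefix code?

Repeatedly combine the two least-probable nodes; the expected code length is the sum of the merged weights.
merge 3/25 + 4/25 → 7/25
merge 19/100 + 1/5 → 39/100
merge 7/25 + 33/100 → 61/100
merge 39/100 + 61/100 → 1
L = 7/25 + 39/100 + 61/100 + 1 = 57/25 = 2.28 bits/symbol.

2.28 bits/symbol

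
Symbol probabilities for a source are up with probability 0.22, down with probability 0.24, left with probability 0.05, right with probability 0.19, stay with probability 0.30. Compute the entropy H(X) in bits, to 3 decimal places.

2.167 bits

H = −Σ pᵢ log₂ pᵢ.
−0.22·log₂(0.22) = 0.4806
−0.24·log₂(0.24) = 0.4941
−0.05·log₂(0.05) = 0.2161
−0.19·log₂(0.19) = 0.4552
−0.30·log₂(0.30) = 0.5211
Sum ≈ 2.1671 → 2.167 bits.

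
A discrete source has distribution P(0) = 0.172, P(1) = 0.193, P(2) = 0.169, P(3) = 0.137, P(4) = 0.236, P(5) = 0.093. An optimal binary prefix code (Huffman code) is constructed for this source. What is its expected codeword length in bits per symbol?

Repeatedly combine the two least-probable nodes; the expected code length is the sum of the merged weights.
merge 93/1000 + 137/1000 → 23/100
merge 169/1000 + 43/250 → 341/1000
merge 193/1000 + 23/100 → 423/1000
merge 59/250 + 341/1000 → 577/1000
merge 423/1000 + 577/1000 → 1
L = 23/100 + 341/1000 + 423/1000 + 577/1000 + 1 = 2571/1000 = 2.571 bits/symbol.

2.571 bits/symbol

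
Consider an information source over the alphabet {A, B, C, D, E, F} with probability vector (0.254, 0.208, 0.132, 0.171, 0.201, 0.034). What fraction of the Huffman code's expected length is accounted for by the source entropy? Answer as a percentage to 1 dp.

Entropy H = −Σ p log₂ p ≈ 2.4258 bits.
Huffman merges: 17/500+33/250→83/500; 83/500+171/1000→337/1000; 201/1000+26/125→409/1000; 127/500+337/1000→591/1000; 409/1000+591/1000→1. L = 2503/1000 ≈ 2.5030.
Efficiency = H/L = 2.4258/2.5030 = 96.9%.

96.9%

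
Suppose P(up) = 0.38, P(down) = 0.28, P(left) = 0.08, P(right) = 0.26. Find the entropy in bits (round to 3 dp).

1.841 bits

H = −Σ pᵢ log₂ pᵢ.
−0.38·log₂(0.38) = 0.5305
−0.28·log₂(0.28) = 0.5142
−0.08·log₂(0.08) = 0.2915
−0.26·log₂(0.26) = 0.5053
Sum ≈ 1.8415 → 1.841 bits.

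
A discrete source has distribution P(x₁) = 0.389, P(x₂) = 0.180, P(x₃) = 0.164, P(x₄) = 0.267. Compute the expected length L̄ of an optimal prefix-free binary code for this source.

Repeatedly combine the two least-probable nodes; the expected code length is the sum of the merged weights.
merge 41/250 + 9/50 → 43/125
merge 267/1000 + 43/125 → 611/1000
merge 389/1000 + 611/1000 → 1
L = 43/125 + 611/1000 + 1 = 391/200 = 1.955 bits/symbol.

1.955 bits/symbol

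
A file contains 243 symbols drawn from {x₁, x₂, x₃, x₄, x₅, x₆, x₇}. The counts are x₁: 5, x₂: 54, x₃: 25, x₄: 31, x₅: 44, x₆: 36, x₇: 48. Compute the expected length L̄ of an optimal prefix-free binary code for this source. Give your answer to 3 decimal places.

Probabilities are the counts divided by 243.
Repeatedly combine the two least-probable nodes; the expected code length is the sum of the merged weights.
merge 5/243 + 25/243 → 10/81
merge 10/81 + 31/243 → 61/243
merge 4/27 + 44/243 → 80/243
merge 16/81 + 2/9 → 34/81
merge 61/243 + 80/243 → 47/81
merge 34/81 + 47/81 → 1
L = 10/81 + 61/243 + 80/243 + 34/81 + 47/81 + 1 = 73/27 ≈ 2.704 bits/symbol.

2.704 bits/symbol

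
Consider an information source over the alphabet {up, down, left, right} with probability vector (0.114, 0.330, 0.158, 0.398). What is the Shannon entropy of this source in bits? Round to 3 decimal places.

H = −Σ pᵢ log₂ pᵢ.
−0.114·log₂(0.114) = 0.3571
−0.330·log₂(0.330) = 0.5278
−0.158·log₂(0.158) = 0.4206
−0.398·log₂(0.398) = 0.5290
Sum ≈ 1.8346 → 1.835 bits.

1.835 bits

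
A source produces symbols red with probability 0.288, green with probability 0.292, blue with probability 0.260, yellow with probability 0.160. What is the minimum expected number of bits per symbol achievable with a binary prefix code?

Repeatedly combine the two least-probable nodes; the expected code length is the sum of the merged weights.
merge 4/25 + 13/50 → 21/50
merge 36/125 + 73/250 → 29/50
merge 21/50 + 29/50 → 1
L = 21/50 + 29/50 + 1 = 2 bits/symbol.

2 bits/symbol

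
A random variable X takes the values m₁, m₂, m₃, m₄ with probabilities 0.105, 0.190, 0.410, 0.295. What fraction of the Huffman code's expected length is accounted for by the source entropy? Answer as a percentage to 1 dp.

Entropy H = −Σ p log₂ p ≈ 1.8436 bits.
Huffman merges: 21/200+19/100→59/200; 59/200+59/200→59/100; 41/100+59/100→1. L = 377/200 ≈ 1.8850.
Efficiency = H/L = 1.8436/1.8850 = 97.8%.

97.8%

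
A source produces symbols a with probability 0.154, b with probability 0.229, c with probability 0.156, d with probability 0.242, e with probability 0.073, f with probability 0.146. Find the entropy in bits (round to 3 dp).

2.497 bits

H = −Σ pᵢ log₂ pᵢ.
−0.154·log₂(0.154) = 0.4156
−0.229·log₂(0.229) = 0.4870
−0.156·log₂(0.156) = 0.4181
−0.242·log₂(0.242) = 0.4954
−0.073·log₂(0.073) = 0.2756
−0.146·log₂(0.146) = 0.4053
Sum ≈ 2.4971 → 2.497 bits.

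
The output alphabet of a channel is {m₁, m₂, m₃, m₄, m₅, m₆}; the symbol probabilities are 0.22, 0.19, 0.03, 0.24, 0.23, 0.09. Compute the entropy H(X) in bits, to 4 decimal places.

H = −Σ pᵢ log₂ pᵢ.
−0.22·log₂(0.22) = 0.4806
−0.19·log₂(0.19) = 0.4552
−0.03·log₂(0.03) = 0.1518
−0.24·log₂(0.24) = 0.4941
−0.23·log₂(0.23) = 0.4877
−0.09·log₂(0.09) = 0.3127
Sum ≈ 2.3820 → 2.3820 bits.

2.3820 bits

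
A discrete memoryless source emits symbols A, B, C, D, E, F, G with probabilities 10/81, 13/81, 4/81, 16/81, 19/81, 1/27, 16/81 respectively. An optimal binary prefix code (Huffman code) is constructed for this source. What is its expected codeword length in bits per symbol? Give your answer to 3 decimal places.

Repeatedly combine the two least-probable nodes; the expected code length is the sum of the merged weights.
merge 1/27 + 4/81 → 7/81
merge 7/81 + 10/81 → 17/81
merge 13/81 + 16/81 → 29/81
merge 16/81 + 17/81 → 11/27
merge 19/81 + 29/81 → 16/27
merge 11/27 + 16/27 → 1
L = 7/81 + 17/81 + 29/81 + 11/27 + 16/27 + 1 = 215/81 ≈ 2.654 bits/symbol.

2.654 bits/symbol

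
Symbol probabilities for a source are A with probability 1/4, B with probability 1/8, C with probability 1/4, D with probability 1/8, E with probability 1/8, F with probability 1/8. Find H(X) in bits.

Each probability is a power of 1/2, so log₂(1/p) is an integer.
H = Σ p·log₂(1/p) = 1/4·2 + 1/8·3 + 1/4·2 + 1/8·3 + 1/8·3 + 1/8·3 = 2.5 bits.

2.5 bits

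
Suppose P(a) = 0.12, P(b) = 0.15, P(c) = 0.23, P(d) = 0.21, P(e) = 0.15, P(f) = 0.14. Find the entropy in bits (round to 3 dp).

H = −Σ pᵢ log₂ pᵢ.
−0.12·log₂(0.12) = 0.3671
−0.15·log₂(0.15) = 0.4105
−0.23·log₂(0.23) = 0.4877
−0.21·log₂(0.21) = 0.4728
−0.15·log₂(0.15) = 0.4105
−0.14·log₂(0.14) = 0.3971
Sum ≈ 2.5458 → 2.546 bits.

2.546 bits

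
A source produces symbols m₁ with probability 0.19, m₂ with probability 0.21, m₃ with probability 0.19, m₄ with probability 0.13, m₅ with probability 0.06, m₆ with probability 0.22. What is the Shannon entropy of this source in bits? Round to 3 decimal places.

2.490 bits

H = −Σ pᵢ log₂ pᵢ.
−0.19·log₂(0.19) = 0.4552
−0.21·log₂(0.21) = 0.4728
−0.19·log₂(0.19) = 0.4552
−0.13·log₂(0.13) = 0.3826
−0.06·log₂(0.06) = 0.2435
−0.22·log₂(0.22) = 0.4806
Sum ≈ 2.4900 → 2.490 bits.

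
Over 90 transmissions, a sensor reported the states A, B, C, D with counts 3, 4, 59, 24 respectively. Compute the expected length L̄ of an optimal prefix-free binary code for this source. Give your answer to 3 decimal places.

Probabilities are the counts divided by 90.
Repeatedly combine the two least-probable nodes; the expected code length is the sum of the merged weights.
merge 1/30 + 2/45 → 7/90
merge 7/90 + 4/15 → 31/90
merge 31/90 + 59/90 → 1
L = 7/90 + 31/90 + 1 = 64/45 ≈ 1.422 bits/symbol.

1.422 bits/symbol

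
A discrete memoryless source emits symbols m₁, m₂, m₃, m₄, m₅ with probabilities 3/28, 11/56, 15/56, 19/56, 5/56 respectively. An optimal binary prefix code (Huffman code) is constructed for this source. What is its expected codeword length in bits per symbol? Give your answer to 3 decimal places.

Repeatedly combine the two least-probable nodes; the expected code length is the sum of the merged weights.
merge 5/56 + 3/28 → 11/56
merge 11/56 + 11/56 → 11/28
merge 15/56 + 19/56 → 17/28
merge 11/28 + 17/28 → 1
L = 11/56 + 11/28 + 17/28 + 1 = 123/56 ≈ 2.196 bits/symbol.

2.196 bits/symbol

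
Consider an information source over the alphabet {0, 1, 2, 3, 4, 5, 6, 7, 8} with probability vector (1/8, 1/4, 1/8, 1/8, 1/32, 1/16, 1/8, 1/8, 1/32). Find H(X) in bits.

2.9375 bits

Each probability is a power of 1/2, so log₂(1/p) is an integer.
H = Σ p·log₂(1/p) = 1/8·3 + 1/4·2 + 1/8·3 + 1/8·3 + 1/32·5 + 1/16·4 + 1/8·3 + 1/8·3 + 1/32·5 = 2.9375 bits.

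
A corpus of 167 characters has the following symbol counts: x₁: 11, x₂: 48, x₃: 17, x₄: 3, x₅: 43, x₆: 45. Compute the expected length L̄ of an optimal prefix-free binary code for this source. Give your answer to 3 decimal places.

Probabilities are the counts divided by 167.
Repeatedly combine the two least-probable nodes; the expected code length is the sum of the merged weights.
merge 3/167 + 11/167 → 14/167
merge 14/167 + 17/167 → 31/167
merge 31/167 + 43/167 → 74/167
merge 45/167 + 48/167 → 93/167
merge 74/167 + 93/167 → 1
L = 14/167 + 31/167 + 74/167 + 93/167 + 1 = 379/167 ≈ 2.269 bits/symbol.

2.269 bits/symbol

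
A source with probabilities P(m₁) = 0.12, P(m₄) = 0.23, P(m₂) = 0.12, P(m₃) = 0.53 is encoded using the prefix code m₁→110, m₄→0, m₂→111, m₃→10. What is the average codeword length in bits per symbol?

2.01 bits/symbol

L̄ = Σ pᵢ·ℓᵢ = 0.12·3 + 0.23·1 + 0.12·3 + 0.53·2 = 2.01 bits/symbol.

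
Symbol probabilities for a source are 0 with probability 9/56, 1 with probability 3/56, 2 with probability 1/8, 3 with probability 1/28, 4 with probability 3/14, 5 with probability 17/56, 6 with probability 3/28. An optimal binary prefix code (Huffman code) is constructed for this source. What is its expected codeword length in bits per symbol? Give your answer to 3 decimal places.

2.571 bits/symbol

Repeatedly combine the two least-probable nodes; the expected code length is the sum of the merged weights.
merge 1/28 + 3/56 → 5/56
merge 5/56 + 3/28 → 11/56
merge 1/8 + 9/56 → 2/7
merge 11/56 + 3/14 → 23/56
merge 2/7 + 17/56 → 33/56
merge 23/56 + 33/56 → 1
L = 5/56 + 11/56 + 2/7 + 23/56 + 33/56 + 1 = 18/7 ≈ 2.571 bits/symbol.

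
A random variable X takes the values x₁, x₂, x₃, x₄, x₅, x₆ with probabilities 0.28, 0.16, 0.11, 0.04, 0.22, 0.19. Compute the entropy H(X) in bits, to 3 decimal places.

2.409 bits

H = −Σ pᵢ log₂ pᵢ.
−0.28·log₂(0.28) = 0.5142
−0.16·log₂(0.16) = 0.4230
−0.11·log₂(0.11) = 0.3503
−0.04·log₂(0.04) = 0.1858
−0.22·log₂(0.22) = 0.4806
−0.19·log₂(0.19) = 0.4552
Sum ≈ 2.4091 → 2.409 bits.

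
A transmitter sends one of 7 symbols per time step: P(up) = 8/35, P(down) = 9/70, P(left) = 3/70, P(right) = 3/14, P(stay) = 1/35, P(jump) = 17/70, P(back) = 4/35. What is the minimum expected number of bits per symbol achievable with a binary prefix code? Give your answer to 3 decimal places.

2.571 bits/symbol

Repeatedly combine the two least-probable nodes; the expected code length is the sum of the merged weights.
merge 1/35 + 3/70 → 1/14
merge 1/14 + 4/35 → 13/70
merge 9/70 + 13/70 → 11/35
merge 3/14 + 8/35 → 31/70
merge 17/70 + 11/35 → 39/70
merge 31/70 + 39/70 → 1
L = 1/14 + 13/70 + 11/35 + 31/70 + 39/70 + 1 = 18/7 ≈ 2.571 bits/symbol.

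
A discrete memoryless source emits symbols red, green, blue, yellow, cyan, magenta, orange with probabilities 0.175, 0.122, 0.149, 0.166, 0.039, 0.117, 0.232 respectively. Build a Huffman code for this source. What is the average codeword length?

2.749 bits/symbol

Repeatedly combine the two least-probable nodes; the expected code length is the sum of the merged weights.
merge 39/1000 + 117/1000 → 39/250
merge 61/500 + 149/1000 → 271/1000
merge 39/250 + 83/500 → 161/500
merge 7/40 + 29/125 → 407/1000
merge 271/1000 + 161/500 → 593/1000
merge 407/1000 + 593/1000 → 1
L = 39/250 + 271/1000 + 161/500 + 407/1000 + 593/1000 + 1 = 2749/1000 = 2.749 bits/symbol.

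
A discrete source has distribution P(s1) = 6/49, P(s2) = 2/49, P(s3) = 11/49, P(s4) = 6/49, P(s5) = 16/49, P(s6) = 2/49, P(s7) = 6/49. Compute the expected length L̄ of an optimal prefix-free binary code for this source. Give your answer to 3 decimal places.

Repeatedly combine the two least-probable nodes; the expected code length is the sum of the merged weights.
merge 2/49 + 2/49 → 4/49
merge 4/49 + 6/49 → 10/49
merge 6/49 + 6/49 → 12/49
merge 10/49 + 11/49 → 3/7
merge 12/49 + 16/49 → 4/7
merge 3/7 + 4/7 → 1
L = 4/49 + 10/49 + 12/49 + 3/7 + 4/7 + 1 = 124/49 ≈ 2.531 bits/symbol.

2.531 bits/symbol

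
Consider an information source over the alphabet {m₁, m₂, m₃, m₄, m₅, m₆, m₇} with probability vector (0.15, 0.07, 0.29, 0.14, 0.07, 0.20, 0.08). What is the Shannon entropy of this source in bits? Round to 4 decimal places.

H = −Σ pᵢ log₂ pᵢ.
−0.15·log₂(0.15) = 0.4105
−0.07·log₂(0.07) = 0.2686
−0.29·log₂(0.29) = 0.5179
−0.14·log₂(0.14) = 0.3971
−0.07·log₂(0.07) = 0.2686
−0.20·log₂(0.20) = 0.4644
−0.08·log₂(0.08) = 0.2915
Sum ≈ 2.6186 → 2.6186 bits.

2.6186 bits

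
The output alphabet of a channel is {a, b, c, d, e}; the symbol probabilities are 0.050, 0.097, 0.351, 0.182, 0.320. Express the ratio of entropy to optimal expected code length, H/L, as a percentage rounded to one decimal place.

Entropy H = −Σ p log₂ p ≈ 2.0461 bits.
Huffman merges: 1/20+97/1000→147/1000; 147/1000+91/500→329/1000; 8/25+329/1000→649/1000; 351/1000+649/1000→1. L = 17/8 ≈ 2.1250.
Efficiency = H/L = 2.0461/2.1250 = 96.3%.

96.3%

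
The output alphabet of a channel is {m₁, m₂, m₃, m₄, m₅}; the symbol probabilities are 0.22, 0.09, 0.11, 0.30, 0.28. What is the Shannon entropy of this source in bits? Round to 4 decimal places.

2.1788 bits

H = −Σ pᵢ log₂ pᵢ.
−0.22·log₂(0.22) = 0.4806
−0.09·log₂(0.09) = 0.3127
−0.11·log₂(0.11) = 0.3503
−0.30·log₂(0.30) = 0.5211
−0.28·log₂(0.28) = 0.5142
Sum ≈ 2.1788 → 2.1788 bits.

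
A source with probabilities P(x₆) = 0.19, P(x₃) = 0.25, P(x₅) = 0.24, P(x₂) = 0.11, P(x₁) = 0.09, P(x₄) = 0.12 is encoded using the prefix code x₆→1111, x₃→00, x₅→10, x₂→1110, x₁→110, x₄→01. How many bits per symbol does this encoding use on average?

L̄ = Σ pᵢ·ℓᵢ = 0.19·4 + 0.25·2 + 0.24·2 + 0.11·4 + 0.09·3 + 0.12·2 = 2.69 bits/symbol.

2.69 bits/symbol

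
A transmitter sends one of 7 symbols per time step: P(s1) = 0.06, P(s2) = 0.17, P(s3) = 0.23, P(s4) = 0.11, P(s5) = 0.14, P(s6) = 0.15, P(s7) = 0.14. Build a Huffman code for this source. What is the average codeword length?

Repeatedly combine the two least-probable nodes; the expected code length is the sum of the merged weights.
merge 3/50 + 11/100 → 17/100
merge 7/50 + 7/50 → 7/25
merge 3/20 + 17/100 → 8/25
merge 17/100 + 23/100 → 2/5
merge 7/25 + 8/25 → 3/5
merge 2/5 + 3/5 → 1
L = 17/100 + 7/25 + 8/25 + 2/5 + 3/5 + 1 = 277/100 = 2.77 bits/symbol.

2.77 bits/symbol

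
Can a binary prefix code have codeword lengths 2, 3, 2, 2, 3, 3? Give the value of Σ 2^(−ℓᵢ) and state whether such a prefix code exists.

With common denominator 2^3 = 8: Σ 2^(−ℓᵢ) = 2/8 + 1/8 + 2/8 + 2/8 + 1/8 + 1/8 = 9/8 = 1.125.
Kraft's inequality requires Σ ≤ 1; here Σ = 1.125 > 1, so no such prefix code exists.

1.125; no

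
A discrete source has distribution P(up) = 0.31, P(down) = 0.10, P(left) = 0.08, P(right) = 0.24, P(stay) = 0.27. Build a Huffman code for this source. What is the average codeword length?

Repeatedly combine the two least-probable nodes; the expected code length is the sum of the merged weights.
merge 2/25 + 1/10 → 9/50
merge 9/50 + 6/25 → 21/50
merge 27/100 + 31/100 → 29/50
merge 21/50 + 29/50 → 1
L = 9/50 + 21/50 + 29/50 + 1 = 109/50 = 2.18 bits/symbol.

2.18 bits/symbol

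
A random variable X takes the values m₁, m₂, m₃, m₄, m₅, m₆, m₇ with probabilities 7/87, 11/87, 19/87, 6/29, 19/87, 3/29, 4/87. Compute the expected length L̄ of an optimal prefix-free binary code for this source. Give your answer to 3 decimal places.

Repeatedly combine the two least-probable nodes; the expected code length is the sum of the merged weights.
merge 4/87 + 7/87 → 11/87
merge 3/29 + 11/87 → 20/87
merge 11/87 + 6/29 → 1/3
merge 19/87 + 19/87 → 38/87
merge 20/87 + 1/3 → 49/87
merge 38/87 + 49/87 → 1
L = 11/87 + 20/87 + 1/3 + 38/87 + 49/87 + 1 = 78/29 ≈ 2.690 bits/symbol.

2.690 bits/symbol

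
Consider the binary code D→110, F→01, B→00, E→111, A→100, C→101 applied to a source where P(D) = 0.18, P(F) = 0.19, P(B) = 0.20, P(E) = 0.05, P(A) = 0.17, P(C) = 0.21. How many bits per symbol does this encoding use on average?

2.61 bits/symbol

L̄ = Σ pᵢ·ℓᵢ = 0.18·3 + 0.19·2 + 0.20·2 + 0.05·3 + 0.17·3 + 0.21·3 = 2.61 bits/symbol.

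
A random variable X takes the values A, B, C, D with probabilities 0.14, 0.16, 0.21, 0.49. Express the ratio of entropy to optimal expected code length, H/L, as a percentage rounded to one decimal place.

Entropy H = −Σ p log₂ p ≈ 1.7972 bits.
Huffman merges: 7/50+4/25→3/10; 21/100+3/10→51/100; 49/100+51/100→1. L = 181/100 ≈ 1.8100.
Efficiency = H/L = 1.7972/1.8100 = 99.3%.

99.3%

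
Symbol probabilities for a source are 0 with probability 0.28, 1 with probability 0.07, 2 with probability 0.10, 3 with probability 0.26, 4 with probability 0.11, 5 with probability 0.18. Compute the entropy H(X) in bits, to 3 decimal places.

H = −Σ pᵢ log₂ pᵢ.
−0.28·log₂(0.28) = 0.5142
−0.07·log₂(0.07) = 0.2686
−0.10·log₂(0.10) = 0.3322
−0.26·log₂(0.26) = 0.5053
−0.11·log₂(0.11) = 0.3503
−0.18·log₂(0.18) = 0.4453
Sum ≈ 2.4159 → 2.416 bits.

2.416 bits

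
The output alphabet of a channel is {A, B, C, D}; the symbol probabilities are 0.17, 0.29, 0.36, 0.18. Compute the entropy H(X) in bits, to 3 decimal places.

H = −Σ pᵢ log₂ pᵢ.
−0.17·log₂(0.17) = 0.4346
−0.29·log₂(0.29) = 0.5179
−0.36·log₂(0.36) = 0.5306
−0.18·log₂(0.18) = 0.4453
Sum ≈ 1.9284 → 1.928 bits.

1.928 bits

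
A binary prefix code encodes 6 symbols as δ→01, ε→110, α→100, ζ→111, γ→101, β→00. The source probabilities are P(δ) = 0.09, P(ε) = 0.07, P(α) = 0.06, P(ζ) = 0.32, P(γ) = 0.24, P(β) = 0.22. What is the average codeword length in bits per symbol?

L̄ = Σ pᵢ·ℓᵢ = 0.09·2 + 0.07·3 + 0.06·3 + 0.32·3 + 0.24·3 + 0.22·2 = 2.69 bits/symbol.

2.69 bits/symbol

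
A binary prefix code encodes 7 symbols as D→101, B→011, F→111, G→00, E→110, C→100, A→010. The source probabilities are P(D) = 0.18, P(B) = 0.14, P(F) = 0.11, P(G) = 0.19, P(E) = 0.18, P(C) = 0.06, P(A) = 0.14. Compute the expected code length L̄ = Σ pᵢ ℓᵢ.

L̄ = Σ pᵢ·ℓᵢ = 0.18·3 + 0.14·3 + 0.11·3 + 0.19·2 + 0.18·3 + 0.06·3 + 0.14·3 = 2.81 bits/symbol.

2.81 bits/symbol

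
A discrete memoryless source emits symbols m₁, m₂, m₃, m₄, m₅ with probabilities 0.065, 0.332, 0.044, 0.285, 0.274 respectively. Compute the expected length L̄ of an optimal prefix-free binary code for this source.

Repeatedly combine the two least-probable nodes; the expected code length is the sum of the merged weights.
merge 11/250 + 13/200 → 109/1000
merge 109/1000 + 137/500 → 383/1000
merge 57/200 + 83/250 → 617/1000
merge 383/1000 + 617/1000 → 1
L = 109/1000 + 383/1000 + 617/1000 + 1 = 2109/1000 = 2.109 bits/symbol.

2.109 bits/symbol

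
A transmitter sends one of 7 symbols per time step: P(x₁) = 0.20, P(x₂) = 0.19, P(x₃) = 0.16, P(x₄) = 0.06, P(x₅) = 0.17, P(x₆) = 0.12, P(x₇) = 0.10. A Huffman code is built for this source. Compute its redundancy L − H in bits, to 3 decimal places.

Entropy H = −Σ p log₂ p ≈ 2.7200 bits.
Huffman merges: 3/50+1/10→4/25; 3/25+4/25→7/25; 4/25+17/100→33/100; 19/100+1/5→39/100; 7/25+33/100→61/100; 39/100+61/100→1. L = 277/100 ≈ 2.7700.
L − H = 2.7700 − 2.7200 = 0.050 bits.

0.050 bits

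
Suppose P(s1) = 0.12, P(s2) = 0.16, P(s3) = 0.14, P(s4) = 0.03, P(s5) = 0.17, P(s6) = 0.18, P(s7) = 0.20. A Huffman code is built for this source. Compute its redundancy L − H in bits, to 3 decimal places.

0.087 bits

Entropy H = −Σ p log₂ p ≈ 2.6832 bits.
Huffman merges: 3/100+3/25→3/20; 7/50+3/20→29/100; 4/25+17/100→33/100; 9/50+1/5→19/50; 29/100+33/100→31/50; 19/50+31/50→1. L = 277/100 ≈ 2.7700.
L − H = 2.7700 − 2.6832 = 0.087 bits.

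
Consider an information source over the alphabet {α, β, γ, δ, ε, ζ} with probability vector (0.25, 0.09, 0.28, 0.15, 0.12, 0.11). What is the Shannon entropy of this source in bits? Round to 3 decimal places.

2.455 bits

H = −Σ pᵢ log₂ pᵢ.
−0.25·log₂(0.25) = 0.5000
−0.09·log₂(0.09) = 0.3127
−0.28·log₂(0.28) = 0.5142
−0.15·log₂(0.15) = 0.4105
−0.12·log₂(0.12) = 0.3671
−0.11·log₂(0.11) = 0.3503
Sum ≈ 2.4548 → 2.455 bits.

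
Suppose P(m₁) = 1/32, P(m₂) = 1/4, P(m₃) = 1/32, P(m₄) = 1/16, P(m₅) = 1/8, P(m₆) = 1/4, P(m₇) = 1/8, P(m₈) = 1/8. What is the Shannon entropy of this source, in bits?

Each probability is a power of 1/2, so log₂(1/p) is an integer.
H = Σ p·log₂(1/p) = 1/32·5 + 1/4·2 + 1/32·5 + 1/16·4 + 1/8·3 + 1/4·2 + 1/8·3 + 1/8·3 = 2.6875 bits.

2.6875 bits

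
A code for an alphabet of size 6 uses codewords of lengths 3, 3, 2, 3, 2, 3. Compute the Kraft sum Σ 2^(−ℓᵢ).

1

With common denominator 2^3 = 8: Σ 2^(−ℓᵢ) = 1/8 + 1/8 + 2/8 + 1/8 + 2/8 + 1/8 = 8/8 = 1.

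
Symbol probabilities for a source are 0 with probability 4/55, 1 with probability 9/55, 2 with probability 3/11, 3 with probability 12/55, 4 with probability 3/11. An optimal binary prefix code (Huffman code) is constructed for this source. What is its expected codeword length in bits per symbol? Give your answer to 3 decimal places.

2.236 bits/symbol

Repeatedly combine the two least-probable nodes; the expected code length is the sum of the merged weights.
merge 4/55 + 9/55 → 13/55
merge 12/55 + 13/55 → 5/11
merge 3/11 + 3/11 → 6/11
merge 5/11 + 6/11 → 1
L = 13/55 + 5/11 + 6/11 + 1 = 123/55 ≈ 2.236 bits/symbol.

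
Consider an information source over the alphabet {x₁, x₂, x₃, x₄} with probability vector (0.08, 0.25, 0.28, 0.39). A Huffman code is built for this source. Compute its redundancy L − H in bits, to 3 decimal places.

Entropy H = −Σ p log₂ p ≈ 1.8355 bits.
Huffman merges: 2/25+1/4→33/100; 7/25+33/100→61/100; 39/100+61/100→1. L = 97/50 ≈ 1.9400.
L − H = 1.9400 − 1.8355 = 0.104 bits.

0.104 bits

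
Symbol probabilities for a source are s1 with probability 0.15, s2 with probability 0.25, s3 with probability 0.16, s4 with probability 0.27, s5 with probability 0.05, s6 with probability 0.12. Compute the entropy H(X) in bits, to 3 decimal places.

H = −Σ pᵢ log₂ pᵢ.
−0.15·log₂(0.15) = 0.4105
−0.25·log₂(0.25) = 0.5000
−0.16·log₂(0.16) = 0.4230
−0.27·log₂(0.27) = 0.5100
−0.05·log₂(0.05) = 0.2161
−0.12·log₂(0.12) = 0.3671
Sum ≈ 2.4267 → 2.427 bits.

2.427 bits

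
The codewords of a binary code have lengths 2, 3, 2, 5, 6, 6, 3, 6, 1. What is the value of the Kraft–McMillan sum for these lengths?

1.328125

With common denominator 2^6 = 64: Σ 2^(−ℓᵢ) = 16/64 + 8/64 + 16/64 + 2/64 + 1/64 + 1/64 + 8/64 + 1/64 + 32/64 = 85/64 = 1.328125.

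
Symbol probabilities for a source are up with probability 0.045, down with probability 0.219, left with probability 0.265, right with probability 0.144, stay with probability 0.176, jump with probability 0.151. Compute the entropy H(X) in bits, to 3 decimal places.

H = −Σ pᵢ log₂ pᵢ.
−0.045·log₂(0.045) = 0.2013
−0.219·log₂(0.219) = 0.4798
−0.265·log₂(0.265) = 0.5077
−0.144·log₂(0.144) = 0.4026
−0.176·log₂(0.176) = 0.4411
−0.151·log₂(0.151) = 0.4118
Sum ≈ 2.4444 → 2.444 bits.

2.444 bits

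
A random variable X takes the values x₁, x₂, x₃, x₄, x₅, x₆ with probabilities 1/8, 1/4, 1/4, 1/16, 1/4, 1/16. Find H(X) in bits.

Each probability is a power of 1/2, so log₂(1/p) is an integer.
H = Σ p·log₂(1/p) = 1/8·3 + 1/4·2 + 1/4·2 + 1/16·4 + 1/4·2 + 1/16·4 = 2.375 bits.

2.375 bits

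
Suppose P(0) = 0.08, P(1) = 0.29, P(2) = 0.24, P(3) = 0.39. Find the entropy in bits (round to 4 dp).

1.8333 bits

H = −Σ pᵢ log₂ pᵢ.
−0.08·log₂(0.08) = 0.2915
−0.29·log₂(0.29) = 0.5179
−0.24·log₂(0.24) = 0.4941
−0.39·log₂(0.39) = 0.5298
Sum ≈ 1.8333 → 1.8333 bits.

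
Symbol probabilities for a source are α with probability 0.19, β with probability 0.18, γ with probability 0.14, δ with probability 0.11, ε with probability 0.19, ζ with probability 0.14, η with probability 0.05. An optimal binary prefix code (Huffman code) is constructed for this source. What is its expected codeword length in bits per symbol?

2.78 bits/symbol

Repeatedly combine the two least-probable nodes; the expected code length is the sum of the merged weights.
merge 1/20 + 11/100 → 4/25
merge 7/50 + 7/50 → 7/25
merge 4/25 + 9/50 → 17/50
merge 19/100 + 19/100 → 19/50
merge 7/25 + 17/50 → 31/50
merge 19/50 + 31/50 → 1
L = 4/25 + 7/25 + 17/50 + 19/50 + 31/50 + 1 = 139/50 = 2.78 bits/symbol.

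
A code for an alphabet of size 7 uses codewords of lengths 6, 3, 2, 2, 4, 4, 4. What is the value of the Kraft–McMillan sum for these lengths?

0.828125

With common denominator 2^6 = 64: Σ 2^(−ℓᵢ) = 1/64 + 8/64 + 16/64 + 16/64 + 4/64 + 4/64 + 4/64 = 53/64 = 0.828125.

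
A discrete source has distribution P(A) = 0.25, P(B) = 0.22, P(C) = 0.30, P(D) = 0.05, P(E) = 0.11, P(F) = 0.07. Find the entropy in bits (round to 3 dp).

H = −Σ pᵢ log₂ pᵢ.
−0.25·log₂(0.25) = 0.5000
−0.22·log₂(0.22) = 0.4806
−0.30·log₂(0.30) = 0.5211
−0.05·log₂(0.05) = 0.2161
−0.11·log₂(0.11) = 0.3503
−0.07·log₂(0.07) = 0.2686
Sum ≈ 2.3366 → 2.337 bits.

2.337 bits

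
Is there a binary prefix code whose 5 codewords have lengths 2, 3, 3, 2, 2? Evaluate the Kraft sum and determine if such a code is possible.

1; yes

With common denominator 2^3 = 8: Σ 2^(−ℓᵢ) = 2/8 + 1/8 + 1/8 + 2/8 + 2/8 = 8/8 = 1.
Kraft's inequality requires Σ ≤ 1; here Σ = 1 ≤ 1, so such a prefix code exists.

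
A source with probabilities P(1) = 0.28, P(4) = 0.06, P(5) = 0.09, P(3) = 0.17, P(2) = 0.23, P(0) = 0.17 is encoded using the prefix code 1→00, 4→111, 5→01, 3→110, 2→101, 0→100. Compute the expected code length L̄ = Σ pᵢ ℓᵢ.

2.63 bits/symbol

L̄ = Σ pᵢ·ℓᵢ = 0.28·2 + 0.06·3 + 0.09·2 + 0.17·3 + 0.23·3 + 0.17·3 = 2.63 bits/symbol.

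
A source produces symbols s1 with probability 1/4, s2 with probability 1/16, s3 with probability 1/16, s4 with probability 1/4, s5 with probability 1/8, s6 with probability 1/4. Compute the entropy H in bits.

2.375 bits

Each probability is a power of 1/2, so log₂(1/p) is an integer.
H = Σ p·log₂(1/p) = 1/4·2 + 1/16·4 + 1/16·4 + 1/4·2 + 1/8·3 + 1/4·2 = 2.375 bits.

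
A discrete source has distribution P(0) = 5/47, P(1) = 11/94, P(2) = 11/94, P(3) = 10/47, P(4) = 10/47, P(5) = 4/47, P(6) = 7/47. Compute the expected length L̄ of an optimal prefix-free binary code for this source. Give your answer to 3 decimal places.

Repeatedly combine the two least-probable nodes; the expected code length is the sum of the merged weights.
merge 4/47 + 5/47 → 9/47
merge 11/94 + 11/94 → 11/47
merge 7/47 + 9/47 → 16/47
merge 10/47 + 10/47 → 20/47
merge 11/47 + 16/47 → 27/47
merge 20/47 + 27/47 → 1
L = 9/47 + 11/47 + 16/47 + 20/47 + 27/47 + 1 = 130/47 ≈ 2.766 bits/symbol.

2.766 bits/symbol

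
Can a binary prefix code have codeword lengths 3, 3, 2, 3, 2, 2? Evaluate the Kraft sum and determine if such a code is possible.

With common denominator 2^3 = 8: Σ 2^(−ℓᵢ) = 1/8 + 1/8 + 2/8 + 1/8 + 2/8 + 2/8 = 9/8 = 1.125.
Kraft's inequality requires Σ ≤ 1; here Σ = 1.125 > 1, so no such prefix code exists.

1.125; no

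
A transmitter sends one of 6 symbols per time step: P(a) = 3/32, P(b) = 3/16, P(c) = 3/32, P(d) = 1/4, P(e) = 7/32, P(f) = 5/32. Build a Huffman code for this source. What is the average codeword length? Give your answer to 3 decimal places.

Repeatedly combine the two least-probable nodes; the expected code length is the sum of the merged weights.
merge 3/32 + 3/32 → 3/16
merge 5/32 + 3/16 → 11/32
merge 3/16 + 7/32 → 13/32
merge 1/4 + 11/32 → 19/32
merge 13/32 + 19/32 → 1
L = 3/16 + 11/32 + 13/32 + 19/32 + 1 = 81/32 ≈ 2.531 bits/symbol.

2.531 bits/symbol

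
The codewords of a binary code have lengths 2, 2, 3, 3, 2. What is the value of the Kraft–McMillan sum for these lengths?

1

With common denominator 2^3 = 8: Σ 2^(−ℓᵢ) = 2/8 + 2/8 + 1/8 + 1/8 + 2/8 = 8/8 = 1.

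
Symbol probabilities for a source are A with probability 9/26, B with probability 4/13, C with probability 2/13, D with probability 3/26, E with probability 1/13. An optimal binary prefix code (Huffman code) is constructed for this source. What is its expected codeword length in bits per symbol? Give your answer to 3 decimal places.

2.192 bits/symbol

Repeatedly combine the two least-probable nodes; the expected code length is the sum of the merged weights.
merge 1/13 + 3/26 → 5/26
merge 2/13 + 5/26 → 9/26
merge 4/13 + 9/26 → 17/26
merge 9/26 + 17/26 → 1
L = 5/26 + 9/26 + 17/26 + 1 = 57/26 ≈ 2.192 bits/symbol.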